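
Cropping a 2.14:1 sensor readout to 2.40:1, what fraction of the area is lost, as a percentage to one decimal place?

10.8%

Going from 2.14:1 to 2.40:1 means cutting height while keeping width.
Fraction kept = (2.140)/(2.400) ≈ 89.17%, so 10.83% is lost.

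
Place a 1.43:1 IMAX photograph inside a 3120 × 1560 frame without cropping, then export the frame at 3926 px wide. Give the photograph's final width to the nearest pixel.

Fitted into 3120×1560, the photograph spans the height; its width is 1560 × 1.430 ≈ 2230.80 px.
The frame scales by 3926/3120 = 1.2583; 2230.80 × 1.2583 ≈ 2807.09 px.

2807 px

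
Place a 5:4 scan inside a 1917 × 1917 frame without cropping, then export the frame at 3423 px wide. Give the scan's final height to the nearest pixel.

In the 1917×1917 frame the scan fills the width: height = 1917 × 4/5 ≈ 1533.60 px.
The frame scales by 3423/1917 = 1.7856; 1533.60 × 1.7856 ≈ 2738.40 px.

2738 px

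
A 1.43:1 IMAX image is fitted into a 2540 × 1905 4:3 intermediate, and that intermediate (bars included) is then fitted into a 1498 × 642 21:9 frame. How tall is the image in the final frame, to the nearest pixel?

First fit — 1.43:1 IMAX into 2540×1905 spans the width: 2540.00 × 1776.22.
The 4:3 canvas is height-limited in 1498×642, giving 856.00 × 642.00; scale factor 0.3370.
Applying the same ×0.3370: 1776.22 → 598.60.

599 px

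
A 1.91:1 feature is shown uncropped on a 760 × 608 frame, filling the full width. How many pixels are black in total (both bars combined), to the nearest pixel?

159672 pixels

Content height = 760 / 1.910 ≈ 397.9058 px.
Leftover height: 608 − 397.9058 = 210.0942 px.
Across the 760-px span: 210.0942 × 760 ≈ 159672 px.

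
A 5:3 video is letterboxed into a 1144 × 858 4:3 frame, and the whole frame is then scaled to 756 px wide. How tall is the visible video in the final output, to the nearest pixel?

454 px

At 1144×858 the video is width-limited, so height = 1144 × 3/5 ≈ 686.40 px.
Scaling 1144 → 756 is ×0.6608, so the height becomes 686.40 × 0.6608 ≈ 453.60 px.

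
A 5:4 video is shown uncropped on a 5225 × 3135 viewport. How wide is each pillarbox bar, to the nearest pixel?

653 px

Since 1.250 < 1.667, the video is height-limited.
Content width = 3135 × 5/4 ≈ 3918.75 px.
Leftover width: 5225 − 3918.75 = 1306.25 px → 653.12 each side.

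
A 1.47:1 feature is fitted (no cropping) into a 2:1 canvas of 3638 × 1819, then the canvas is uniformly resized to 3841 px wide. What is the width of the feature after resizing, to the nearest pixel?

At 3638×1819 the feature is height-limited, so width = 1819 × 1.470 ≈ 2673.93 px.
Scaling 3638 → 3841 is ×1.0558, so the width becomes 2673.93 × 1.0558 ≈ 2823.14 px.

2823 px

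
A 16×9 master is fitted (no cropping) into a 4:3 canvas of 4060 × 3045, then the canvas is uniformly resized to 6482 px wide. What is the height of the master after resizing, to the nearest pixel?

In the 4060×3045 frame the master fills the width: height = 4060 × 9/16 ≈ 2283.75 px.
The frame scales by 6482/4060 = 1.5966; 2283.75 × 1.5966 ≈ 3646.12 px.

3646 px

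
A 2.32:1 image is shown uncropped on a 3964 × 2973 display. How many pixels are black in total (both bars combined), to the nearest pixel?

5012000 pixels

2.32:1 (2.320) > 4:3 (1.333), so the image fills the width.
Content height = 3964 / 2.320 ≈ 1708.6207 px.
Leftover height: 2973 − 1708.6207 = 1264.3793 px.
Across the 3964-px span: 1264.3793 × 3964 ≈ 5012000 px.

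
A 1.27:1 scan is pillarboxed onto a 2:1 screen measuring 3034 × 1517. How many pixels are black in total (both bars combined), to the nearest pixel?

1679941 pixels

1.27:1 is narrower than 2:1, so it spans the full height.
That makes the image 1926.5900 px wide (1517 × 1.270).
Black = 3034 − 1926.5900 = 1107.4100 px.
That's 1107.4100 × 1517 ≈ 1679941 black pixels.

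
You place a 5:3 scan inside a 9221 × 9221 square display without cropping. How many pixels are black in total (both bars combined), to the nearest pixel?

5:3 (1.667) > square (1.000), so the scan fills the width.
The scan is 9221 × 3/5 ≈ 5532.6000 px tall.
9221 − 5532.6000 = 3688.4000 px of bars.
Bar area = 3688.4000 × 9221 ≈ 34010736 px.

34010736 pixels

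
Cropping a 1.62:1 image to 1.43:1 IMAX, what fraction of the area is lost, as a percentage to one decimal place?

The height stays; only width is cut (since 1.43:1 IMAX is narrower than 1.62:1).
Area ratio = (1.430)/(1.620) = 88.27%; the remaining 11.73% is cropped out.

11.7%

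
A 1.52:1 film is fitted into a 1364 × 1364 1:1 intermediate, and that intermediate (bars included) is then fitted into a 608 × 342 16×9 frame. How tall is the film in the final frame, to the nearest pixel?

225 px

1.52:1 in 1364×1364: fills the width, so the film is 1364.00 × 897.37.
The 1:1 canvas is height-limited in 608×342, giving 342.00 × 342.00; scale factor 0.2507.
Applying the same ×0.2507: 897.37 → 225.00.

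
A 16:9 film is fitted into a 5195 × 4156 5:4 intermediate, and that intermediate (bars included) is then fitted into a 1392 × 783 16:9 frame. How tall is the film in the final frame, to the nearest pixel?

Inside the 5195×4156 canvas the film is width-limited at 5195.00 × 2922.19.
The 5:4 canvas is height-limited in 1392×783, giving 978.75 × 783.00; scale factor 0.1884.
So the film's height is 2922.19 × 0.1884 ≈ 550.55.

551 px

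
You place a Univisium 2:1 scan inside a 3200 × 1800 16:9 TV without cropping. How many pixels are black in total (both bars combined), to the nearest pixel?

640000 pixels

Since 2.000 > 1.778, the scan is width-limited.
The scan is 3200 × 1/2 ≈ 1600.0000 px tall.
Leftover height: 1800 − 1600.0000 = 200.0000 px.
Across the 3200-px span: 200.0000 × 3200 ≈ 640000 px.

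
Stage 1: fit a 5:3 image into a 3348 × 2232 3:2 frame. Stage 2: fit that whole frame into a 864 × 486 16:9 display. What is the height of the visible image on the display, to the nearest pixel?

Inside the 3348×2232 canvas the image is width-limited at 3348.00 × 2008.80.
Second fit — the 3:2 canvas into 864×486 spans the height: 729.00 × 486.00 (×0.2177 from 3348×2232).
Applying the same ×0.2177: 2008.80 → 437.40.

437 px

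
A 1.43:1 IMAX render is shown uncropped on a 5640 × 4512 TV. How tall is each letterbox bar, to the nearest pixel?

284 px

1.43:1 IMAX is wider than 5:4, so it spans the full width.
The render is 5640 / 1.430 ≈ 3944.06 px tall.
Leftover height: 4512 − 3944.06 = 567.94 px → 283.97 each side.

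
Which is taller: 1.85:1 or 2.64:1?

1.85 and 2.64; 2.64 > 1.85. The smaller width-to-height ratio is the taller frame.

1.85:1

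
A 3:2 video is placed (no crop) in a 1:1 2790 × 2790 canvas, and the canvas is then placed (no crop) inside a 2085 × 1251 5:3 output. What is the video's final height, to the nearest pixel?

3:2 in 2790×2790: fills the width, so the video is 2790.00 × 1860.00.
Second fit — the 1:1 canvas into 2085×1251 spans the height: 1251.00 × 1251.00 (×0.4484 from 2790×2790).
Applying the same ×0.4484: 1860.00 → 834.00.

834 px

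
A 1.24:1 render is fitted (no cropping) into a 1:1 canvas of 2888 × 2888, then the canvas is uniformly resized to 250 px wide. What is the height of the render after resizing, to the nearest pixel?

In the 2888×2888 frame the render fills the width: height = 2888 / 1.240 ≈ 2329.03 px.
Scaling 2888 → 250 is ×0.0866, so the height becomes 2329.03 × 0.0866 ≈ 201.61 px.

202 px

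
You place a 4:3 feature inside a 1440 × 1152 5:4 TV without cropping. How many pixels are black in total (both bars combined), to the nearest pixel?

103680 pixels

4:3 (1.333) > 5:4 (1.250), so the feature fills the width.
The feature is 1440 × 3/4 ≈ 1080.0000 px tall.
1152 − 1080.0000 = 72.0000 px of bars.
That's 72.0000 × 1440 ≈ 103680 black pixels.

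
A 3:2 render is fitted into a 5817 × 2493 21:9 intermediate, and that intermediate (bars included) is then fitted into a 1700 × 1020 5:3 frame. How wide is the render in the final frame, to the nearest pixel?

Inside the 5817×2493 canvas the render is height-limited at 3739.50 × 2493.00.
Second fit — the 21:9 canvas into 1700×1020 spans the width: 1700.00 × 728.57 (×0.2922 from 5817×2493).
So the render's width is 3739.50 × 0.2922 ≈ 1092.86.

1093 px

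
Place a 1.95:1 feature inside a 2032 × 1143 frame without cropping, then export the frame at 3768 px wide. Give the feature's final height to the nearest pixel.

1932 px

In the 2032×1143 frame the feature fills the width: height = 2032 / 1.950 ≈ 1042.05 px.
Resizing to 3768 px wide multiplies everything by 1.8543: 1042.05 → 1932.31 px.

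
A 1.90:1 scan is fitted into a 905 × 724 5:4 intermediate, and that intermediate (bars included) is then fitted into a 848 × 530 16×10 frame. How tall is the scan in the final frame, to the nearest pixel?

349 px

First fit — 1.90:1 into 905×724 spans the width: 905.00 × 476.32.
Second fit — the 5:4 canvas into 848×530 spans the height: 662.50 × 530.00 (×0.7320 from 905×724).
The scan scales with it: height 476.32 × 0.7320 ≈ 348.68.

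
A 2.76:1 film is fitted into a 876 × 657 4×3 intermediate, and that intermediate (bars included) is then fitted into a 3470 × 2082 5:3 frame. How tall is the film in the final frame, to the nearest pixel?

1006 px

Inside the 876×657 canvas the film is width-limited at 876.00 × 317.39.
Second fit — the 4×3 canvas into 3470×2082 spans the height: 2776.00 × 2082.00 (×3.1689 from 876×657).
The film scales with it: height 317.39 × 3.1689 ≈ 1005.80.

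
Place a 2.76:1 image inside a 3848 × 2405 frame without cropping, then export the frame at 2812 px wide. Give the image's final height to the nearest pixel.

In the 3848×2405 frame the image fills the width: height = 3848 / 2.760 ≈ 1394.20 px.
Resizing to 2812 px wide multiplies everything by 0.7308: 1394.20 → 1018.84 px.

1019 px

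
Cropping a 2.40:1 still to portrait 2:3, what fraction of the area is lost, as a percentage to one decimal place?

The height stays; only width is cut (since portrait 2:3 is narrower than 2.40:1).
(0.667)/(2.400) ≈ 0.278 of the area survives, leaving 72.22% discarded.

72.2%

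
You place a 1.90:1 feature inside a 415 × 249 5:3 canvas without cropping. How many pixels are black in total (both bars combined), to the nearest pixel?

12690 pixels

1.90:1 (1.900) > 5:3 (1.667), so the feature fills the width.
That makes the image 218.4211 px tall (415 / 1.900).
Black = 249 − 218.4211 = 30.5789 px.
Across the 415-px span: 30.5789 × 415 ≈ 12690 px.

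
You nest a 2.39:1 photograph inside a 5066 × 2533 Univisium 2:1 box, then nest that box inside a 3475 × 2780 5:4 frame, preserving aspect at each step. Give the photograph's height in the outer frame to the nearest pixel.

1454 px

Inside the 5066×2533 canvas the photograph is width-limited at 5066.00 × 2119.67.
Second fit — the Univisium 2:1 canvas into 3475×2780 spans the width: 3475.00 × 1737.50 (×0.6859 from 5066×2533).
The photograph scales with it: height 2119.67 × 0.6859 ≈ 1453.97.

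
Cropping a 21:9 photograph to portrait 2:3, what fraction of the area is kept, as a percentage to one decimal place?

28.6%

Going from 21:9 to portrait 2:3 means cutting width while keeping height.
Fraction kept = (0.667)/(2.333) ≈ 28.57%.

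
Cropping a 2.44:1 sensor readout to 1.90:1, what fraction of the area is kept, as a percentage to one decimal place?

Going from 2.44:1 to 1.90:1 means cutting width while keeping height.
Fraction kept = (1.900)/(2.440) ≈ 77.87%.

77.9%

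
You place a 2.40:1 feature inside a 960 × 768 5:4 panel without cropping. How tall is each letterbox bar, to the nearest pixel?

2.40:1 (2.400) > 5:4 (1.250), so the feature fills the width.
The feature is 960 / 2.400 ≈ 400.00 px tall.
Black = 768 − 400.00 = 368.00 px, or 184.00 per bar.

184 px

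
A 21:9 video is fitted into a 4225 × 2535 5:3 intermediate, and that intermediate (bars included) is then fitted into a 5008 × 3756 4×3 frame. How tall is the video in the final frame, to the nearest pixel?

2146 px

Inside the 4225×2535 canvas the video is width-limited at 4225.00 × 1810.71.
Second fit — the 5:3 canvas into 5008×3756 spans the width: 5008.00 × 3004.80 (×1.1853 from 4225×2535).
So the video's height is 1810.71 × 1.1853 ≈ 2146.29.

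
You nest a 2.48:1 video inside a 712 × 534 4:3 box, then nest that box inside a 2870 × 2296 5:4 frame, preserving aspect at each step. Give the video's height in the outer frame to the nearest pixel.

2.48:1 in 712×534: fills the width, so the video is 712.00 × 287.10.
Second fit — the 4:3 canvas into 2870×2296 spans the width: 2870.00 × 2152.50 (×4.0309 from 712×534).
The video scales with it: height 287.10 × 4.0309 ≈ 1157.26.

1157 px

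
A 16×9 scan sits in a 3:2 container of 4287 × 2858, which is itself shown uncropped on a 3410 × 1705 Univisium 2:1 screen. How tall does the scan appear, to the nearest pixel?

1439 px

Inside the 4287×2858 canvas the scan is width-limited at 4287.00 × 2411.44.
Second fit — the 3:2 canvas into 3410×1705 spans the height: 2557.50 × 1705.00 (×0.5966 from 4287×2858).
The scan scales with it: height 2411.44 × 0.5966 ≈ 1438.59.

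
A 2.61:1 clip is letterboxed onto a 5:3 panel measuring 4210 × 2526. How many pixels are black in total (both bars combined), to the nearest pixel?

3843617 pixels

2.61:1 (2.610) > 5:3 (1.667), so the clip fills the width.
That makes the image 1613.0268 px tall (4210 / 2.610).
2526 − 1613.0268 = 912.9732 px of bars.
That's 912.9732 × 4210 ≈ 3843617 black pixels.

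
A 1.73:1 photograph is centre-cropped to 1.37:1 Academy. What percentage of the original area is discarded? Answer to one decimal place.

Going from 1.73:1 to 1.37:1 Academy means cutting width while keeping height.
Area ratio = (1.370)/(1.730) = 79.19%; the remaining 20.81% is cropped out.

20.8%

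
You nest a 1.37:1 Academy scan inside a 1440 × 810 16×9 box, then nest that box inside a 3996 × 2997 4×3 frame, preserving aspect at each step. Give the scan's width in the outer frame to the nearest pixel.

First fit — 1.37:1 Academy into 1440×810 spans the height: 1109.70 × 810.00.
Second fit — the 16×9 canvas into 3996×2997 spans the width: 3996.00 × 2247.75 (×2.7750 from 1440×810).
The scan scales with it: width 1109.70 × 2.7750 ≈ 3079.42.

3079 px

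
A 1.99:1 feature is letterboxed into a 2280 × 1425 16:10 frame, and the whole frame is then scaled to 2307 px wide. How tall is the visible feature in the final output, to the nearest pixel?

1159 px

Fitted into 2280×1425, the feature spans the width; its height is 2280 / 1.990 ≈ 1145.73 px.
Resizing to 2307 px wide multiplies everything by 1.0118: 1145.73 → 1159.30 px.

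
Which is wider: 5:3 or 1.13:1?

5:3 = 1.667 and 1.13; 1.667 > 1.13.

5:3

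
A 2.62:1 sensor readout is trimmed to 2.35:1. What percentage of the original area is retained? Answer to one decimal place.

89.7%

The height stays; only width is cut (since 2.35:1 is narrower than 2.62:1).
(2.350)/(2.620) ≈ 0.897 of the area survives.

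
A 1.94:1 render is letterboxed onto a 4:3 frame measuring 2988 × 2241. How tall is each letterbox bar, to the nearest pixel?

Since 1.940 > 1.333, the render is width-limited.
Content height = 2988 / 1.940 ≈ 1540.21 px.
Black = 2241 − 1540.21 = 700.79 px, or 350.40 per bar.

350 px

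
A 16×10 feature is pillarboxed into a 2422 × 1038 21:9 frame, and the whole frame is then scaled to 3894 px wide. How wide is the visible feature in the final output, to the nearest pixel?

At 2422×1038 the feature is height-limited, so width = 1038 × 16/10 ≈ 1660.80 px.
The frame scales by 3894/2422 = 1.6078; 1660.80 × 1.6078 ≈ 2670.17 px.

2670 px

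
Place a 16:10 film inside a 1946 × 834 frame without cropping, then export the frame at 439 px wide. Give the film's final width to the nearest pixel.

301 px

In the 1946×834 frame the film fills the height: width = 834 × 16/10 ≈ 1334.40 px.
The frame scales by 439/1946 = 0.2256; 1334.40 × 0.2256 ≈ 301.03 px.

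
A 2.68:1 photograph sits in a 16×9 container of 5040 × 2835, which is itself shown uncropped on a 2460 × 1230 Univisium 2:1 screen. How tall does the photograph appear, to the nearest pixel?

816 px

2.68:1 in 5040×2835: fills the width, so the photograph is 5040.00 × 1880.60.
Second fit — the 16×9 canvas into 2460×1230 spans the height: 2186.67 × 1230.00 (×0.4339 from 5040×2835).
So the photograph's height is 1880.60 × 0.4339 ≈ 815.92.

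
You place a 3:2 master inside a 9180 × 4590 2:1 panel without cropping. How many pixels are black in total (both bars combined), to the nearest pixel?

Since 1.500 < 2.000, the master is height-limited.
Content width = 4590 × 3/2 ≈ 6885.0000 px.
Leftover width: 9180 − 6885.0000 = 2295.0000 px.
Across the 4590-px span: 2295.0000 × 4590 ≈ 10534050 px.

10534050 pixels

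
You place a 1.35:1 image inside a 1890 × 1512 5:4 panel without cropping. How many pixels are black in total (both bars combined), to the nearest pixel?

211680 pixels

1.35:1 is wider than 5:4, so it spans the full width.
That makes the image 1400.0000 px tall (1890 / 1.350).
Leftover height: 1512 − 1400.0000 = 112.0000 px.
That's 112.0000 × 1890 ≈ 211680 black pixels.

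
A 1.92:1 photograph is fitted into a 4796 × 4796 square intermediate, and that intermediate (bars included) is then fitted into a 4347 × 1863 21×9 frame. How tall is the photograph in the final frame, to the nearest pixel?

970 px

First fit — 1.92:1 into 4796×4796 spans the width: 4796.00 × 2497.92.
The square canvas is height-limited in 4347×1863, giving 1863.00 × 1863.00; scale factor 0.3884.
Applying the same ×0.3884: 2497.92 → 970.31.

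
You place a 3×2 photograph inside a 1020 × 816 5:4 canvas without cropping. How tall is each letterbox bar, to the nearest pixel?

68 px

Since 1.500 > 1.250, the photograph is width-limited.
The photograph is 1020 × 2/3 ≈ 680.00 px tall.
Black = 816 − 680.00 = 136.00 px, or 68.00 per bar.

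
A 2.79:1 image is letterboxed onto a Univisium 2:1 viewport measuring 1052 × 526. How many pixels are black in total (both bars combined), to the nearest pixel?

Since 2.790 > 2.000, the image is width-limited.
That makes the image 377.0609 px tall (1052 / 2.790).
526 − 377.0609 = 148.9391 px of bars.
Bar area = 148.9391 × 1052 ≈ 156684 px.

156684 pixels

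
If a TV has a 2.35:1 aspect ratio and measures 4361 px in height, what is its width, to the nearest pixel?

10248 px

4361 × 2.350 = 10248.35.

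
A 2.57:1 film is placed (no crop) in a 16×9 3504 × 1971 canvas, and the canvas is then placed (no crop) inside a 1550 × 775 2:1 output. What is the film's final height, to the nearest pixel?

2.57:1 in 3504×1971: fills the width, so the film is 3504.00 × 1363.42.
Second fit — the 16×9 canvas into 1550×775 spans the height: 1377.78 × 775.00 (×0.3932 from 3504×1971).
Applying the same ×0.3932: 1363.42 → 536.10.

536 px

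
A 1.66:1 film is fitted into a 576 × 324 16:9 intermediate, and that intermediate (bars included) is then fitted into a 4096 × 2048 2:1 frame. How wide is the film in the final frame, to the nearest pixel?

3400 px

First fit — 1.66:1 into 576×324 spans the height: 537.84 × 324.00.
Second fit — the 16:9 canvas into 4096×2048 spans the height: 3640.89 × 2048.00 (×6.3210 from 576×324).
The film scales with it: width 537.84 × 6.3210 ≈ 3399.68.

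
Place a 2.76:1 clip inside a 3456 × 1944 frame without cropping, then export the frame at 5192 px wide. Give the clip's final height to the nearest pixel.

1881 px

In the 3456×1944 frame the clip fills the width: height = 3456 / 2.760 ≈ 1252.17 px.
Resizing to 5192 px wide multiplies everything by 1.5023: 1252.17 → 1881.16 px.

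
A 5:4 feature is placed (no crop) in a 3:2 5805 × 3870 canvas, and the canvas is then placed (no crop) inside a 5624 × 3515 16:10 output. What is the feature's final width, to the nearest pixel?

4394 px

Inside the 5805×3870 canvas the feature is height-limited at 4837.50 × 3870.00.
3:2 in 5624×3515: fills the height, so the intermediate becomes 5272.50 × 3515.00 — a scale of ×0.9083.
Applying the same ×0.9083: 4837.50 → 4393.75.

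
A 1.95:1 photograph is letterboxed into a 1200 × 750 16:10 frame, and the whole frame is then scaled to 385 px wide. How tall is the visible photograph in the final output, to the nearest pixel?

197 px

Fitted into 1200×750, the photograph spans the width; its height is 1200 / 1.950 ≈ 615.38 px.
Scaling 1200 → 385 is ×0.3208, so the height becomes 615.38 × 0.3208 ≈ 197.44 px.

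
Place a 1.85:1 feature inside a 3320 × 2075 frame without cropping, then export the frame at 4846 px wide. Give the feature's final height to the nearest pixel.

At 3320×2075 the feature is width-limited, so height = 3320 / 1.850 ≈ 1794.59 px.
Resizing to 4846 px wide multiplies everything by 1.4596: 1794.59 → 2619.46 px.

2619 px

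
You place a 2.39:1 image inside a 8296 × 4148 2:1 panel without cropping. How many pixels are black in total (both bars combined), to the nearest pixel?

2.39:1 is wider than 2:1, so it spans the full width.
The image is 8296 / 2.390 ≈ 3471.1297 px tall.
Black = 4148 − 3471.1297 = 676.8703 px.
Across the 8296-px span: 676.8703 × 8296 ≈ 5615316 px.

5615316 pixels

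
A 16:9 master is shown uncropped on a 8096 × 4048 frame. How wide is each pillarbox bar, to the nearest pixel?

Since 1.778 < 2.000, the master is height-limited.
Content width = 4048 × 16/9 ≈ 7196.44 px.
Black = 8096 − 7196.44 = 899.56 px, or 449.78 per bar.

450 px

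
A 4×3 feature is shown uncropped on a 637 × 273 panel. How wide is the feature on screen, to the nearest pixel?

4×3 is narrower than 21×9, so it spans the full height.
The feature is 273 × 4/3 ≈ 364.00 px wide.

364 px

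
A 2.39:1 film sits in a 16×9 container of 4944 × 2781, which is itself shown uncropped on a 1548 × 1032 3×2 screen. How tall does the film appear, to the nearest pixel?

2.39:1 in 4944×2781: fills the width, so the film is 4944.00 × 2068.62.
The 16×9 canvas is width-limited in 1548×1032, giving 1548.00 × 870.75; scale factor 0.3131.
Applying the same ×0.3131: 2068.62 → 647.70.

648 px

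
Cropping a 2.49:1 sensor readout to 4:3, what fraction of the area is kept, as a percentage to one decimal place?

Going from 2.49:1 to 4:3 means cutting width while keeping height.
(1.333)/(2.490) ≈ 0.535 of the area survives.

53.5%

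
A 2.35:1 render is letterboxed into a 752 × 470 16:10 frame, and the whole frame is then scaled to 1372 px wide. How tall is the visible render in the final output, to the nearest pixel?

Fitted into 752×470, the render spans the width; its height is 752 / 2.350 ≈ 320.00 px.
Scaling 752 → 1372 is ×1.8245, so the height becomes 320.00 × 1.8245 ≈ 583.83 px.

584 px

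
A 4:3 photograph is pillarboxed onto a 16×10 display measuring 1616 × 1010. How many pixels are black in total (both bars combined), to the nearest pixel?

272027 pixels

4:3 is narrower than 16×10, so it spans the full height.
The photograph is 1010 × 4/3 ≈ 1346.6667 px wide.
Leftover width: 1616 − 1346.6667 = 269.3333 px.
That's 269.3333 × 1010 ≈ 272027 black pixels.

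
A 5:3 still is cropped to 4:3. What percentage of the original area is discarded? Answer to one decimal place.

The height stays; only width is cut (since 4:3 is narrower than 5:3).
Fraction kept = (1.333)/(1.667) ≈ 80.00%, so 20.00% is lost.

20.0%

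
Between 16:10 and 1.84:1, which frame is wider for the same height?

16:10 = 1.6 and 1.84; 1.84 > 1.6.

1.84:1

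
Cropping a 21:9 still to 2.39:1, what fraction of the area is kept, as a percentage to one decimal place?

97.6%

The width stays; only height is cut (since 2.39:1 is wider than 21:9).
Area ratio = (2.333)/(2.390) = 97.63% retained.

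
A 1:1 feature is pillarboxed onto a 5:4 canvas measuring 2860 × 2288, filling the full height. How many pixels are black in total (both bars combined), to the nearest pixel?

That makes the image 2288.0000 px wide (2288 × 1/1).
Leftover width: 2860 − 2288.0000 = 572.0000 px.
That's 572.0000 × 2288 ≈ 1308736 black pixels.

1308736 pixels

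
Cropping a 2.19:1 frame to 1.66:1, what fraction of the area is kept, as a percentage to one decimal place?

1.66:1 is narrower than 2.19:1, so the crop keeps the full height and trims the width.
Area ratio = (1.660)/(2.190) = 75.80% retained.

75.8%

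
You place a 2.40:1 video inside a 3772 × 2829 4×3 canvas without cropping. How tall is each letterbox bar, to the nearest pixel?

2.40:1 (2.400) > 4×3 (1.333), so the video fills the width.
The video is 3772 / 2.400 ≈ 1571.67 px tall.
Leftover height: 2829 − 1571.67 = 1257.33 px → 628.67 each side.

629 px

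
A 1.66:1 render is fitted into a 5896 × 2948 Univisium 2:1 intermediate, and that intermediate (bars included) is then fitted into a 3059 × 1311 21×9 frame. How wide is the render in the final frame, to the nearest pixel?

2176 px

Inside the 5896×2948 canvas the render is height-limited at 4893.68 × 2948.00.
The Univisium 2:1 canvas is height-limited in 3059×1311, giving 2622.00 × 1311.00; scale factor 0.4447.
Applying the same ×0.4447: 4893.68 → 2176.26.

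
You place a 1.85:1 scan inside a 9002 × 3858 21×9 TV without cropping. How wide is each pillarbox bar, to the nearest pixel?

1.85:1 (1.850) < 21×9 (2.333), so the scan fills the height.
That makes the image 7137.30 px wide (3858 × 1.850).
Leftover width: 9002 − 7137.30 = 1864.70 px → 932.35 each side.

932 px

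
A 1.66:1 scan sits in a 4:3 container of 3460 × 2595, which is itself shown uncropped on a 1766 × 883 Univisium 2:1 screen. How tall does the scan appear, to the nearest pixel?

First fit — 1.66:1 into 3460×2595 spans the width: 3460.00 × 2084.34.
Second fit — the 4:3 canvas into 1766×883 spans the height: 1177.33 × 883.00 (×0.3403 from 3460×2595).
The scan scales with it: height 2084.34 × 0.3403 ≈ 709.24.

709 px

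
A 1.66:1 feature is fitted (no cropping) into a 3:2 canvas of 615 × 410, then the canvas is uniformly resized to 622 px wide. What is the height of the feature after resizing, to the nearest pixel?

375 px

In the 615×410 frame the feature fills the width: height = 615 / 1.660 ≈ 370.48 px.
The frame scales by 622/615 = 1.0114; 370.48 × 1.0114 ≈ 374.70 px.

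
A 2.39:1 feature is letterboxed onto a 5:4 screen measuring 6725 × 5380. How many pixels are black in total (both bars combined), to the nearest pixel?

Since 2.390 > 1.250, the feature is width-limited.
The feature is 6725 / 2.390 ≈ 2813.8075 px tall.
5380 − 2813.8075 = 2566.1925 px of bars.
Across the 6725-px span: 2566.1925 × 6725 ≈ 17257644 px.

17257644 pixels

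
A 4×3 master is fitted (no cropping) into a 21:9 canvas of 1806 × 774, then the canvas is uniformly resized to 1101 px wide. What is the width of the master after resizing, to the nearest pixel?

629 px

Fitted into 1806×774, the master spans the height; its width is 774 × 4/3 ≈ 1032.00 px.
Resizing to 1101 px wide multiplies everything by 0.6096: 1032.00 → 629.14 px.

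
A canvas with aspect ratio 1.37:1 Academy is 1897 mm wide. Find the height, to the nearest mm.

1897 / 1.370 = 1384.67.

1385 mm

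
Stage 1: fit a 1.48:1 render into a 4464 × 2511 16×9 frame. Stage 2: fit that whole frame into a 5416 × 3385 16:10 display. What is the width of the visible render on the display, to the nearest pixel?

4509 px

Inside the 4464×2511 canvas the render is height-limited at 3716.28 × 2511.00.
16×9 in 5416×3385: fills the width, so the intermediate becomes 5416.00 × 3046.50 — a scale of ×1.2133.
So the render's width is 3716.28 × 1.2133 ≈ 4508.82.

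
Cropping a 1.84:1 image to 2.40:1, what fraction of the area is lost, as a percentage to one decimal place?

2.40:1 is wider than 1.84:1, so the crop keeps the full width and trims the height.
Fraction kept = (1.840)/(2.400) ≈ 76.67%, so 23.33% is lost.

23.3%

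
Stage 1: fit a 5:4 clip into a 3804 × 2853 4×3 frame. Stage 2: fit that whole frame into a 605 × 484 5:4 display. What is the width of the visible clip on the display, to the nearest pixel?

567 px

First fit — 5:4 into 3804×2853 spans the height: 3566.25 × 2853.00.
4×3 in 605×484: fills the width, so the intermediate becomes 605.00 × 453.75 — a scale of ×0.1590.
So the clip's width is 3566.25 × 0.1590 ≈ 567.19.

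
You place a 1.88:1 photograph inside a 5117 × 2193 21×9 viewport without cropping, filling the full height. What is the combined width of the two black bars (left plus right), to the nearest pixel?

That makes the image 4122.84 px wide (2193 × 1.880).
Black = 5117 − 4122.84 = 994.16 px.

994 px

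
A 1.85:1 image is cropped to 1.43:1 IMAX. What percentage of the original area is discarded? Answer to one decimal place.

22.7%

The height stays; only width is cut (since 1.43:1 IMAX is narrower than 1.85:1).
Fraction kept = (1.430)/(1.850) ≈ 77.30%, so 22.70% is lost.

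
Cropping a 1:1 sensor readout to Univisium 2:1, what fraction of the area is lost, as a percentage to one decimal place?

Going from 1:1 to Univisium 2:1 means cutting height while keeping width.
Fraction kept = (1.000)/(2.000) ≈ 50.00%, so 50.00% is lost.

50.0%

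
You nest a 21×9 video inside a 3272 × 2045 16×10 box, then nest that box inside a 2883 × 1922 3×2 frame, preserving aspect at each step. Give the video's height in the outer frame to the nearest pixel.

First fit — 21×9 into 3272×2045 spans the width: 3272.00 × 1402.29.
16×10 in 2883×1922: fills the width, so the intermediate becomes 2883.00 × 1801.88 — a scale of ×0.8811.
Applying the same ×0.8811: 1402.29 → 1235.57.

1236 px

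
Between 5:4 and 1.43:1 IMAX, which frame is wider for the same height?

5:4 = 1.25 and 1.43; 1.43 > 1.25.

1.43:1 IMAX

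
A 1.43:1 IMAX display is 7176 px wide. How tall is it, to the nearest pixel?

At 1.43:1 IMAX, 7176 / 1.430 ≈ 5018.18.

5018 px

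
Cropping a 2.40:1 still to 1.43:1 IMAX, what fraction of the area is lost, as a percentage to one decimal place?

Going from 2.40:1 to 1.43:1 IMAX means cutting width while keeping height.
Fraction kept = (1.430)/(2.400) ≈ 59.58%, so 40.42% is lost.

40.4%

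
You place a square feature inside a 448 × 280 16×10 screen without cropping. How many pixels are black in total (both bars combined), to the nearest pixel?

47040 pixels

square is narrower than 16×10, so it spans the full height.
The feature is 280 × 1/1 ≈ 280.0000 px wide.
Leftover width: 448 − 280.0000 = 168.0000 px.
Bar area = 168.0000 × 280 ≈ 47040 px.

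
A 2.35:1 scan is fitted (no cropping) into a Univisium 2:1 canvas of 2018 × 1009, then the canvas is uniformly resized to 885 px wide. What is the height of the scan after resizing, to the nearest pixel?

377 px

At 2018×1009 the scan is width-limited, so height = 2018 / 2.350 ≈ 858.72 px.
The frame scales by 885/2018 = 0.4386; 858.72 × 0.4386 ≈ 376.60 px.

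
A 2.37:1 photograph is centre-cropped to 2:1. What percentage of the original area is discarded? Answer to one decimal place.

The height stays; only width is cut (since 2:1 is narrower than 2.37:1).
Area ratio = (2.000)/(2.370) = 84.39%; the remaining 15.61% is cropped out.

15.6%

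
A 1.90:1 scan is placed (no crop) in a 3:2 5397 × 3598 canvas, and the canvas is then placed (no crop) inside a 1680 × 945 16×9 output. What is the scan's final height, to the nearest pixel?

1.90:1 in 5397×3598: fills the width, so the scan is 5397.00 × 2840.53.
3:2 in 1680×945: fills the height, so the intermediate becomes 1417.50 × 945.00 — a scale of ×0.2626.
The scan scales with it: height 2840.53 × 0.2626 ≈ 746.05.

746 px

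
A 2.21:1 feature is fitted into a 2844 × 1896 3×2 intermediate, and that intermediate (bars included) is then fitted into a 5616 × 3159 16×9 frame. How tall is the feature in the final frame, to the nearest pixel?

2144 px

2.21:1 in 2844×1896: fills the width, so the feature is 2844.00 × 1286.88.
3×2 in 5616×3159: fills the height, so the intermediate becomes 4738.50 × 3159.00 — a scale of ×1.6661.
So the feature's height is 1286.88 × 1.6661 ≈ 2144.12.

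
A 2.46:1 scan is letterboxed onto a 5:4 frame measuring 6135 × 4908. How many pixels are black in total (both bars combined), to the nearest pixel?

Since 2.460 > 1.250, the scan is width-limited.
The scan is 6135 / 2.460 ≈ 2493.9024 px tall.
Black = 4908 − 2493.9024 = 2414.0976 px.
Across the 6135-px span: 2414.0976 × 6135 ≈ 14810489 px.

14810489 pixels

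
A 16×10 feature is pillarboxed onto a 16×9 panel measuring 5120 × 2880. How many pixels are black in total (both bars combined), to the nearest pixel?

16×10 is narrower than 16×9, so it spans the full height.
The feature is 2880 × 16/10 ≈ 4608.0000 px wide.
Black = 5120 − 4608.0000 = 512.0000 px.
That's 512.0000 × 2880 ≈ 1474560 black pixels.

1474560 pixels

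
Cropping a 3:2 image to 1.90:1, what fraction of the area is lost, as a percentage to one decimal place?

21.1%

Going from 3:2 to 1.90:1 means cutting height while keeping width.
Fraction kept = (1.500)/(1.900) ≈ 78.95%, so 21.05% is lost.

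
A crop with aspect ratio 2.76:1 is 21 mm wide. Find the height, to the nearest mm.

8 mm

At 2.76:1, 21 / 2.760 ≈ 7.61.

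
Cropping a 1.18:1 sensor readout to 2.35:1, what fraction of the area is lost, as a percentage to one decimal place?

49.8%

The width stays; only height is cut (since 2.35:1 is wider than 1.18:1).
(1.180)/(2.350) ≈ 0.502 of the area survives, leaving 49.79% discarded.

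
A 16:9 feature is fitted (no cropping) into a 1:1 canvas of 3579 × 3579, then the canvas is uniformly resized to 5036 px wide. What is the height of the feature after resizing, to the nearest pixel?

2833 px

Fitted into 3579×3579, the feature spans the width; its height is 3579 × 9/16 ≈ 2013.19 px.
Resizing to 5036 px wide multiplies everything by 1.4071: 2013.19 → 2832.75 px.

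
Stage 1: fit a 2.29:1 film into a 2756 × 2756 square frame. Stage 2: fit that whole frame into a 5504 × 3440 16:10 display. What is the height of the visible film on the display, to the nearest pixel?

Inside the 2756×2756 canvas the film is width-limited at 2756.00 × 1203.49.
The square canvas is height-limited in 5504×3440, giving 3440.00 × 3440.00; scale factor 1.2482.
So the film's height is 1203.49 × 1.2482 ≈ 1502.18.

1502 px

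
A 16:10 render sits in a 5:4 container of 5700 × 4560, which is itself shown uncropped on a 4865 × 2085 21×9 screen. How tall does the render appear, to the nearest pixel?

Inside the 5700×4560 canvas the render is width-limited at 5700.00 × 3562.50.
Second fit — the 5:4 canvas into 4865×2085 spans the height: 2606.25 × 2085.00 (×0.4572 from 5700×4560).
Applying the same ×0.4572: 3562.50 → 1628.91.

1629 px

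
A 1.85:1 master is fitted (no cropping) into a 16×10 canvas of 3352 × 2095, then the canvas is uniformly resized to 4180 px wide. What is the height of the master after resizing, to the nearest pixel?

At 3352×2095 the master is width-limited, so height = 3352 / 1.850 ≈ 1811.89 px.
The frame scales by 4180/3352 = 1.2470; 1811.89 × 1.2470 ≈ 2259.46 px.

2259 px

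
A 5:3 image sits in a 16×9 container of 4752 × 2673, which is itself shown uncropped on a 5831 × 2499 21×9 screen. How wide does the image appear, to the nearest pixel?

5:3 in 4752×2673: fills the height, so the image is 4455.00 × 2673.00.
Second fit — the 16×9 canvas into 5831×2499 spans the height: 4442.67 × 2499.00 (×0.9349 from 4752×2673).
So the image's width is 4455.00 × 0.9349 ≈ 4165.00.

4165 px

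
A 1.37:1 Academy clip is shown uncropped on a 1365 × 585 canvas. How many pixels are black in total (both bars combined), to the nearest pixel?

1.37:1 Academy is narrower than 21×9, so it spans the full height.
That makes the image 801.4500 px wide (585 × 1.370).
Black = 1365 − 801.4500 = 563.5500 px.
Across the 585-px span: 563.5500 × 585 ≈ 329677 px.

329677 pixels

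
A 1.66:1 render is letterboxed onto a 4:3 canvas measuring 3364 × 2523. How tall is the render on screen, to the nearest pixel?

2027 px

Since 1.660 > 1.333, the render is width-limited.
The render is 3364 / 1.660 ≈ 2026.51 px tall.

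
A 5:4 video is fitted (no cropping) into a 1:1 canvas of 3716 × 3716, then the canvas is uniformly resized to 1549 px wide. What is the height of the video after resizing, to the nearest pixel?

1239 px

Fitted into 3716×3716, the video spans the width; its height is 3716 × 4/5 ≈ 2972.80 px.
The frame scales by 1549/3716 = 0.4168; 2972.80 × 0.4168 ≈ 1239.20 px.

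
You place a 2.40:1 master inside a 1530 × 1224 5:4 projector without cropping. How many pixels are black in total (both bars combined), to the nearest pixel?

Since 2.400 > 1.250, the master is width-limited.
That makes the image 637.5000 px tall (1530 / 2.400).
1224 − 637.5000 = 586.5000 px of bars.
Bar area = 586.5000 × 1530 ≈ 897345 px.

897345 pixels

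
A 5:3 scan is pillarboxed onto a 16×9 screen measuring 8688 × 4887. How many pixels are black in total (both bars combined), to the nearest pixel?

5:3 is narrower than 16×9, so it spans the full height.
That makes the image 8145.0000 px wide (4887 × 5/3).
Black = 8688 − 8145.0000 = 543.0000 px.
That's 543.0000 × 4887 ≈ 2653641 black pixels.

2653641 pixels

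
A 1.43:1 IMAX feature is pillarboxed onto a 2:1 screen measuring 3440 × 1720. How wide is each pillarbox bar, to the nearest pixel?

490 px

1.43:1 IMAX (1.430) < 2:1 (2.000), so the feature fills the height.
The feature is 1720 × 1.430 ≈ 2459.60 px wide.
Black = 3440 − 2459.60 = 980.40 px, or 490.20 per bar.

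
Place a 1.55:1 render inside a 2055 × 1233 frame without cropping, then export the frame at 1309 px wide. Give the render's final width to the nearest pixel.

In the 2055×1233 frame the render fills the height: width = 1233 × 1.550 ≈ 1911.15 px.
Scaling 2055 → 1309 is ×0.6370, so the width becomes 1911.15 × 0.6370 ≈ 1217.37 px.

1217 px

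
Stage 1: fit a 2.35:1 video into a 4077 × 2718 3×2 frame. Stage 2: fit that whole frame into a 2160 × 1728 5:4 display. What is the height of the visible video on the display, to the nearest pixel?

2.35:1 in 4077×2718: fills the width, so the video is 4077.00 × 1734.89.
Second fit — the 3×2 canvas into 2160×1728 spans the width: 2160.00 × 1440.00 (×0.5298 from 4077×2718).
So the video's height is 1734.89 × 0.5298 ≈ 919.15.

919 px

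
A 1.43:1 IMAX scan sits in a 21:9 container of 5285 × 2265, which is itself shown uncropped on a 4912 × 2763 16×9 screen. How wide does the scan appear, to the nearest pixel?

1.43:1 IMAX in 5285×2265: fills the height, so the scan is 3238.95 × 2265.00.
Second fit — the 21:9 canvas into 4912×2763 spans the width: 4912.00 × 2105.14 (×0.9294 from 5285×2265).
So the scan's width is 3238.95 × 0.9294 ≈ 3010.35.

3010 px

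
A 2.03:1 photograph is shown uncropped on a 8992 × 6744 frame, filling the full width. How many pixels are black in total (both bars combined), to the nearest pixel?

20811475 pixels

The photograph is 8992 / 2.030 ≈ 4429.5567 px tall.
6744 − 4429.5567 = 2314.4433 px of bars.
Across the 8992-px span: 2314.4433 × 8992 ≈ 20811475 px.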